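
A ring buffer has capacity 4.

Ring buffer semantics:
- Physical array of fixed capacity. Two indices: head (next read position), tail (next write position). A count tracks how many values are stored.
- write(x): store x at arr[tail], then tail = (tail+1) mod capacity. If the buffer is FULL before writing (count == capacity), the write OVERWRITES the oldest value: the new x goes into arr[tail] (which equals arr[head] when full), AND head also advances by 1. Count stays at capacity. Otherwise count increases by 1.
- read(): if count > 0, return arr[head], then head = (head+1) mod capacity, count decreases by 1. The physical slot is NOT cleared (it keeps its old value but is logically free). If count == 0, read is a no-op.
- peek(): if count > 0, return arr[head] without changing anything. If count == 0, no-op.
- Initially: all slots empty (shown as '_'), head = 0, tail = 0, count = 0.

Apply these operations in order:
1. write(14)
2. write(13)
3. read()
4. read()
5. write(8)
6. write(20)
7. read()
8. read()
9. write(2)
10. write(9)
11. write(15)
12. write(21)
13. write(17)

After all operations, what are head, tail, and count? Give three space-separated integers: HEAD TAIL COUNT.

After op 1 (write(14)): arr=[14 _ _ _] head=0 tail=1 count=1
After op 2 (write(13)): arr=[14 13 _ _] head=0 tail=2 count=2
After op 3 (read()): arr=[14 13 _ _] head=1 tail=2 count=1
After op 4 (read()): arr=[14 13 _ _] head=2 tail=2 count=0
After op 5 (write(8)): arr=[14 13 8 _] head=2 tail=3 count=1
After op 6 (write(20)): arr=[14 13 8 20] head=2 tail=0 count=2
After op 7 (read()): arr=[14 13 8 20] head=3 tail=0 count=1
After op 8 (read()): arr=[14 13 8 20] head=0 tail=0 count=0
After op 9 (write(2)): arr=[2 13 8 20] head=0 tail=1 count=1
After op 10 (write(9)): arr=[2 9 8 20] head=0 tail=2 count=2
After op 11 (write(15)): arr=[2 9 15 20] head=0 tail=3 count=3
After op 12 (write(21)): arr=[2 9 15 21] head=0 tail=0 count=4
After op 13 (write(17)): arr=[17 9 15 21] head=1 tail=1 count=4

Answer: 1 1 4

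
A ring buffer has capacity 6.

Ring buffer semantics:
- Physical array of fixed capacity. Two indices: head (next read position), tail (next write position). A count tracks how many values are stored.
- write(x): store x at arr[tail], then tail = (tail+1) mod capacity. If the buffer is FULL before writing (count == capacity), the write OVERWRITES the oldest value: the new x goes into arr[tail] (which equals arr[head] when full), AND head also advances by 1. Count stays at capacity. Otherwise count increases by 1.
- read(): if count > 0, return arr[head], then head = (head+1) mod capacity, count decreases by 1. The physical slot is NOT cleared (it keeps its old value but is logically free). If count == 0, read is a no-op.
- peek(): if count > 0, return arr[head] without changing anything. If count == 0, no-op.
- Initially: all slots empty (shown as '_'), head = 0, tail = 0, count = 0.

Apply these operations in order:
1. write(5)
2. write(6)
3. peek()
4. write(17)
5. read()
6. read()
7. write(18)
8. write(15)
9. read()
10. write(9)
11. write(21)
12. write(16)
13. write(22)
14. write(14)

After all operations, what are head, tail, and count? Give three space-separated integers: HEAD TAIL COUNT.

After op 1 (write(5)): arr=[5 _ _ _ _ _] head=0 tail=1 count=1
After op 2 (write(6)): arr=[5 6 _ _ _ _] head=0 tail=2 count=2
After op 3 (peek()): arr=[5 6 _ _ _ _] head=0 tail=2 count=2
After op 4 (write(17)): arr=[5 6 17 _ _ _] head=0 tail=3 count=3
After op 5 (read()): arr=[5 6 17 _ _ _] head=1 tail=3 count=2
After op 6 (read()): arr=[5 6 17 _ _ _] head=2 tail=3 count=1
After op 7 (write(18)): arr=[5 6 17 18 _ _] head=2 tail=4 count=2
After op 8 (write(15)): arr=[5 6 17 18 15 _] head=2 tail=5 count=3
After op 9 (read()): arr=[5 6 17 18 15 _] head=3 tail=5 count=2
After op 10 (write(9)): arr=[5 6 17 18 15 9] head=3 tail=0 count=3
After op 11 (write(21)): arr=[21 6 17 18 15 9] head=3 tail=1 count=4
After op 12 (write(16)): arr=[21 16 17 18 15 9] head=3 tail=2 count=5
After op 13 (write(22)): arr=[21 16 22 18 15 9] head=3 tail=3 count=6
After op 14 (write(14)): arr=[21 16 22 14 15 9] head=4 tail=4 count=6

Answer: 4 4 6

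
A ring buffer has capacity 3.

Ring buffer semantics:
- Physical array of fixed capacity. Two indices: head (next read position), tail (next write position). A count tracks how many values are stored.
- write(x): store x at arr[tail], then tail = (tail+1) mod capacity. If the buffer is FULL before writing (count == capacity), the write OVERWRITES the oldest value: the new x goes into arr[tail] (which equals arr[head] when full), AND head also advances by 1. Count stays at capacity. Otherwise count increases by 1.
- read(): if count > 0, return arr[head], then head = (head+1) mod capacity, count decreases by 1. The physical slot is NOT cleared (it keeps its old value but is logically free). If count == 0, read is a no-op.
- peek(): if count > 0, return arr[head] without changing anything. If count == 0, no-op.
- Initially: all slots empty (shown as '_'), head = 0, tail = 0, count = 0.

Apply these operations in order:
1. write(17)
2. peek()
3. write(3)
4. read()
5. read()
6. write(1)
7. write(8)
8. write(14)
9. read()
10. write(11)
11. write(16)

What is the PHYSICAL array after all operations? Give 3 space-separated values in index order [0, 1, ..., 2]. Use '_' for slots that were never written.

After op 1 (write(17)): arr=[17 _ _] head=0 tail=1 count=1
After op 2 (peek()): arr=[17 _ _] head=0 tail=1 count=1
After op 3 (write(3)): arr=[17 3 _] head=0 tail=2 count=2
After op 4 (read()): arr=[17 3 _] head=1 tail=2 count=1
After op 5 (read()): arr=[17 3 _] head=2 tail=2 count=0
After op 6 (write(1)): arr=[17 3 1] head=2 tail=0 count=1
After op 7 (write(8)): arr=[8 3 1] head=2 tail=1 count=2
After op 8 (write(14)): arr=[8 14 1] head=2 tail=2 count=3
After op 9 (read()): arr=[8 14 1] head=0 tail=2 count=2
After op 10 (write(11)): arr=[8 14 11] head=0 tail=0 count=3
After op 11 (write(16)): arr=[16 14 11] head=1 tail=1 count=3

Answer: 16 14 11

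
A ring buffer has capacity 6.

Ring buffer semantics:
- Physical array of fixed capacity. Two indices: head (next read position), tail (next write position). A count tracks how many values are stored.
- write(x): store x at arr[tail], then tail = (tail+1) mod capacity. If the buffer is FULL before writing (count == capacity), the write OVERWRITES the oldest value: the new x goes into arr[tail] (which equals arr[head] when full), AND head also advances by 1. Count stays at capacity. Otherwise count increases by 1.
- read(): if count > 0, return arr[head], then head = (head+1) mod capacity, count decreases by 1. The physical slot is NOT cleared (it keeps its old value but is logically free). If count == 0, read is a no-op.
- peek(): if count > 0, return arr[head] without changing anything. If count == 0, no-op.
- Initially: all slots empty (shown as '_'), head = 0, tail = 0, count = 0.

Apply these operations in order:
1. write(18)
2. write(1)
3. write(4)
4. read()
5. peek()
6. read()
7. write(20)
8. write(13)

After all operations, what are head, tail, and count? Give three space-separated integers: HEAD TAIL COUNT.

Answer: 2 5 3

Derivation:
After op 1 (write(18)): arr=[18 _ _ _ _ _] head=0 tail=1 count=1
After op 2 (write(1)): arr=[18 1 _ _ _ _] head=0 tail=2 count=2
After op 3 (write(4)): arr=[18 1 4 _ _ _] head=0 tail=3 count=3
After op 4 (read()): arr=[18 1 4 _ _ _] head=1 tail=3 count=2
After op 5 (peek()): arr=[18 1 4 _ _ _] head=1 tail=3 count=2
After op 6 (read()): arr=[18 1 4 _ _ _] head=2 tail=3 count=1
After op 7 (write(20)): arr=[18 1 4 20 _ _] head=2 tail=4 count=2
After op 8 (write(13)): arr=[18 1 4 20 13 _] head=2 tail=5 count=3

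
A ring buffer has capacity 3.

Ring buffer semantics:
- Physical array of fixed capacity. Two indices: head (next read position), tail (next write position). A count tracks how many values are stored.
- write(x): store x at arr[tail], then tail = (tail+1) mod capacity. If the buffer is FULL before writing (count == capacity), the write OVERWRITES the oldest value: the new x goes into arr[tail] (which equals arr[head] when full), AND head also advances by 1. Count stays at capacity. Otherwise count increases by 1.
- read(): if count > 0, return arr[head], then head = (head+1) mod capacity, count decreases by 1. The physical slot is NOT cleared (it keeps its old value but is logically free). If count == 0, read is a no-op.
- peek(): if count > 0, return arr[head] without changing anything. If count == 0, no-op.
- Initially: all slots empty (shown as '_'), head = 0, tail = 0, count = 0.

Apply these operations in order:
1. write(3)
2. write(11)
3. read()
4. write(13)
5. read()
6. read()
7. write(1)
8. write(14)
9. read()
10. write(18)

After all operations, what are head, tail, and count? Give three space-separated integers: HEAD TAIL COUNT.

Answer: 1 0 2

Derivation:
After op 1 (write(3)): arr=[3 _ _] head=0 tail=1 count=1
After op 2 (write(11)): arr=[3 11 _] head=0 tail=2 count=2
After op 3 (read()): arr=[3 11 _] head=1 tail=2 count=1
After op 4 (write(13)): arr=[3 11 13] head=1 tail=0 count=2
After op 5 (read()): arr=[3 11 13] head=2 tail=0 count=1
After op 6 (read()): arr=[3 11 13] head=0 tail=0 count=0
After op 7 (write(1)): arr=[1 11 13] head=0 tail=1 count=1
After op 8 (write(14)): arr=[1 14 13] head=0 tail=2 count=2
After op 9 (read()): arr=[1 14 13] head=1 tail=2 count=1
After op 10 (write(18)): arr=[1 14 18] head=1 tail=0 count=2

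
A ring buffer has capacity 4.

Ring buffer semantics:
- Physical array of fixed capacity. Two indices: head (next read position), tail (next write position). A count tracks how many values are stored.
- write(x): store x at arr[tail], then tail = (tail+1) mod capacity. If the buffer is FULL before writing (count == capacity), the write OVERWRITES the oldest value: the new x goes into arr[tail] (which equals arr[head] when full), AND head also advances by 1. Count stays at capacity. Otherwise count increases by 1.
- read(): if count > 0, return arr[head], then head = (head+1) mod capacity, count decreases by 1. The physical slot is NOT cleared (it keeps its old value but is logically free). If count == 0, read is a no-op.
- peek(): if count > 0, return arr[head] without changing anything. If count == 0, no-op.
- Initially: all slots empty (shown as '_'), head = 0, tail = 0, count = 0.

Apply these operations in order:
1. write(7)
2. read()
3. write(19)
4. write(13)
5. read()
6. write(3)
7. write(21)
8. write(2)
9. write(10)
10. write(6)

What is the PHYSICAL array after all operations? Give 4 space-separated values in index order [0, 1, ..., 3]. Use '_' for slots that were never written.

After op 1 (write(7)): arr=[7 _ _ _] head=0 tail=1 count=1
After op 2 (read()): arr=[7 _ _ _] head=1 tail=1 count=0
After op 3 (write(19)): arr=[7 19 _ _] head=1 tail=2 count=1
After op 4 (write(13)): arr=[7 19 13 _] head=1 tail=3 count=2
After op 5 (read()): arr=[7 19 13 _] head=2 tail=3 count=1
After op 6 (write(3)): arr=[7 19 13 3] head=2 tail=0 count=2
After op 7 (write(21)): arr=[21 19 13 3] head=2 tail=1 count=3
After op 8 (write(2)): arr=[21 2 13 3] head=2 tail=2 count=4
After op 9 (write(10)): arr=[21 2 10 3] head=3 tail=3 count=4
After op 10 (write(6)): arr=[21 2 10 6] head=0 tail=0 count=4

Answer: 21 2 10 6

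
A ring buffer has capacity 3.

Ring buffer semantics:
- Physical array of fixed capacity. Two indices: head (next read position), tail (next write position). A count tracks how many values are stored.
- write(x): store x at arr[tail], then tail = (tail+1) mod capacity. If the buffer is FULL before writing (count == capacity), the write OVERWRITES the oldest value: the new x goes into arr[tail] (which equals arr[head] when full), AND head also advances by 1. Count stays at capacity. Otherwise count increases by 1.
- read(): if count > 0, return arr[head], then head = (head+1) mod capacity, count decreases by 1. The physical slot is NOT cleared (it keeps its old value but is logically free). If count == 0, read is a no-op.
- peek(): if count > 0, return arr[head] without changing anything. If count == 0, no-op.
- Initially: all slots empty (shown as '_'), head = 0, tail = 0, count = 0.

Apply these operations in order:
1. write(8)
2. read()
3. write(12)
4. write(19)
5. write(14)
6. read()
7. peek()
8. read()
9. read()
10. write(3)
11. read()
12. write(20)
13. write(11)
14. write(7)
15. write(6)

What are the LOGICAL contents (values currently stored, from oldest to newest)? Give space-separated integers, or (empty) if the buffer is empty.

After op 1 (write(8)): arr=[8 _ _] head=0 tail=1 count=1
After op 2 (read()): arr=[8 _ _] head=1 tail=1 count=0
After op 3 (write(12)): arr=[8 12 _] head=1 tail=2 count=1
After op 4 (write(19)): arr=[8 12 19] head=1 tail=0 count=2
After op 5 (write(14)): arr=[14 12 19] head=1 tail=1 count=3
After op 6 (read()): arr=[14 12 19] head=2 tail=1 count=2
After op 7 (peek()): arr=[14 12 19] head=2 tail=1 count=2
After op 8 (read()): arr=[14 12 19] head=0 tail=1 count=1
After op 9 (read()): arr=[14 12 19] head=1 tail=1 count=0
After op 10 (write(3)): arr=[14 3 19] head=1 tail=2 count=1
After op 11 (read()): arr=[14 3 19] head=2 tail=2 count=0
After op 12 (write(20)): arr=[14 3 20] head=2 tail=0 count=1
After op 13 (write(11)): arr=[11 3 20] head=2 tail=1 count=2
After op 14 (write(7)): arr=[11 7 20] head=2 tail=2 count=3
After op 15 (write(6)): arr=[11 7 6] head=0 tail=0 count=3

Answer: 11 7 6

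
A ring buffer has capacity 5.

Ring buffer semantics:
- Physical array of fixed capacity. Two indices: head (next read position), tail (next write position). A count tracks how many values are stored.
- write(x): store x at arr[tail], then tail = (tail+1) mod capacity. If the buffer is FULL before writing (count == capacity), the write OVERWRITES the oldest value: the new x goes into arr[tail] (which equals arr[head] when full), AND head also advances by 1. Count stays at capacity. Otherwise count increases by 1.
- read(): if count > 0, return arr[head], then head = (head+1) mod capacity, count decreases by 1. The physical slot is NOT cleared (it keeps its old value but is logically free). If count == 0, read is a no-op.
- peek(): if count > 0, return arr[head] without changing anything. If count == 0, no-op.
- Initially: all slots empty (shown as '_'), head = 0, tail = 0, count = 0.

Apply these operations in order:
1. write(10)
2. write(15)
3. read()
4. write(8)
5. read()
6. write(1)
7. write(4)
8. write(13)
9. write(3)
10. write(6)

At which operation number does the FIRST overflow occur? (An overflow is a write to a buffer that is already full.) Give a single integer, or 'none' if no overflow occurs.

Answer: 10

Derivation:
After op 1 (write(10)): arr=[10 _ _ _ _] head=0 tail=1 count=1
After op 2 (write(15)): arr=[10 15 _ _ _] head=0 tail=2 count=2
After op 3 (read()): arr=[10 15 _ _ _] head=1 tail=2 count=1
After op 4 (write(8)): arr=[10 15 8 _ _] head=1 tail=3 count=2
After op 5 (read()): arr=[10 15 8 _ _] head=2 tail=3 count=1
After op 6 (write(1)): arr=[10 15 8 1 _] head=2 tail=4 count=2
After op 7 (write(4)): arr=[10 15 8 1 4] head=2 tail=0 count=3
After op 8 (write(13)): arr=[13 15 8 1 4] head=2 tail=1 count=4
After op 9 (write(3)): arr=[13 3 8 1 4] head=2 tail=2 count=5
After op 10 (write(6)): arr=[13 3 6 1 4] head=3 tail=3 count=5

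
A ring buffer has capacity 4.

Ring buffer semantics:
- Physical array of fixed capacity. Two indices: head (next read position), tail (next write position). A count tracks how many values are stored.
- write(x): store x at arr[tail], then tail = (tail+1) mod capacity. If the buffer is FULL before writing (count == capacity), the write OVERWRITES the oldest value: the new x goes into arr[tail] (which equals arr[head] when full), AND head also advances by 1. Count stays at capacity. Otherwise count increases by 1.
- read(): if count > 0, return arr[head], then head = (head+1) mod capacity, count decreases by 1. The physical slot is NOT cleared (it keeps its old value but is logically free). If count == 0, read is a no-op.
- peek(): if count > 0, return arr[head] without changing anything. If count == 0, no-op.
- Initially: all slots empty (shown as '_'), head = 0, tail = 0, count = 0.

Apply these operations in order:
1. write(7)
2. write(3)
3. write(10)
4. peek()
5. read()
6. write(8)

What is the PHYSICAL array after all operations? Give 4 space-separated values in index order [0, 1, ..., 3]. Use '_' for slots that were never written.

Answer: 7 3 10 8

Derivation:
After op 1 (write(7)): arr=[7 _ _ _] head=0 tail=1 count=1
After op 2 (write(3)): arr=[7 3 _ _] head=0 tail=2 count=2
After op 3 (write(10)): arr=[7 3 10 _] head=0 tail=3 count=3
After op 4 (peek()): arr=[7 3 10 _] head=0 tail=3 count=3
After op 5 (read()): arr=[7 3 10 _] head=1 tail=3 count=2
After op 6 (write(8)): arr=[7 3 10 8] head=1 tail=0 count=3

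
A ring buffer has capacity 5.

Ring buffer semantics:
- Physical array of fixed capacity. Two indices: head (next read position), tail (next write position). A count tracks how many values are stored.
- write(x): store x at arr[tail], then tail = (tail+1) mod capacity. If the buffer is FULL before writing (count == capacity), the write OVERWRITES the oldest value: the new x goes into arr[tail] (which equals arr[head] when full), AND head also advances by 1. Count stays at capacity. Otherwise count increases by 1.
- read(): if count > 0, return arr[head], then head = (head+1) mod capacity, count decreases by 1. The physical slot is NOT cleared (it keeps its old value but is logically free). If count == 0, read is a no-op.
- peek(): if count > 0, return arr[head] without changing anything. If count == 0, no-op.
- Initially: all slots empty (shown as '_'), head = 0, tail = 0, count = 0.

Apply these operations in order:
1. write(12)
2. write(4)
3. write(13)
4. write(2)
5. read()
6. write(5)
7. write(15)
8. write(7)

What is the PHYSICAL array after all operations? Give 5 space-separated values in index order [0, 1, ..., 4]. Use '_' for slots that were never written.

Answer: 15 7 13 2 5

Derivation:
After op 1 (write(12)): arr=[12 _ _ _ _] head=0 tail=1 count=1
After op 2 (write(4)): arr=[12 4 _ _ _] head=0 tail=2 count=2
After op 3 (write(13)): arr=[12 4 13 _ _] head=0 tail=3 count=3
After op 4 (write(2)): arr=[12 4 13 2 _] head=0 tail=4 count=4
After op 5 (read()): arr=[12 4 13 2 _] head=1 tail=4 count=3
After op 6 (write(5)): arr=[12 4 13 2 5] head=1 tail=0 count=4
After op 7 (write(15)): arr=[15 4 13 2 5] head=1 tail=1 count=5
After op 8 (write(7)): arr=[15 7 13 2 5] head=2 tail=2 count=5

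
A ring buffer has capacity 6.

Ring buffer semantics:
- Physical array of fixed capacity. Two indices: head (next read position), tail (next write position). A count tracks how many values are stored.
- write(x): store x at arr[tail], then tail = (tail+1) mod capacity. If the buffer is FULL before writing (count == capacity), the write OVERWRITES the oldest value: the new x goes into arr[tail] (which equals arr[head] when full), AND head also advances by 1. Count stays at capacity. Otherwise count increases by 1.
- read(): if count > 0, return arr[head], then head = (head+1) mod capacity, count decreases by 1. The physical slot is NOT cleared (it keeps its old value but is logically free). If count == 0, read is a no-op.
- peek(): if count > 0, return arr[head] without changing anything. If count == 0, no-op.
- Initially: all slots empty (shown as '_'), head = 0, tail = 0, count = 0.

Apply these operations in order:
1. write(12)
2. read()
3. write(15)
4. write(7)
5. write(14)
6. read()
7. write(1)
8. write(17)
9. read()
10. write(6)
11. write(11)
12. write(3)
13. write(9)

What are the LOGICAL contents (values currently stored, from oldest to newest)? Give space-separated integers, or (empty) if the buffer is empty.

Answer: 1 17 6 11 3 9

Derivation:
After op 1 (write(12)): arr=[12 _ _ _ _ _] head=0 tail=1 count=1
After op 2 (read()): arr=[12 _ _ _ _ _] head=1 tail=1 count=0
After op 3 (write(15)): arr=[12 15 _ _ _ _] head=1 tail=2 count=1
After op 4 (write(7)): arr=[12 15 7 _ _ _] head=1 tail=3 count=2
After op 5 (write(14)): arr=[12 15 7 14 _ _] head=1 tail=4 count=3
After op 6 (read()): arr=[12 15 7 14 _ _] head=2 tail=4 count=2
After op 7 (write(1)): arr=[12 15 7 14 1 _] head=2 tail=5 count=3
After op 8 (write(17)): arr=[12 15 7 14 1 17] head=2 tail=0 count=4
After op 9 (read()): arr=[12 15 7 14 1 17] head=3 tail=0 count=3
After op 10 (write(6)): arr=[6 15 7 14 1 17] head=3 tail=1 count=4
After op 11 (write(11)): arr=[6 11 7 14 1 17] head=3 tail=2 count=5
After op 12 (write(3)): arr=[6 11 3 14 1 17] head=3 tail=3 count=6
After op 13 (write(9)): arr=[6 11 3 9 1 17] head=4 tail=4 count=6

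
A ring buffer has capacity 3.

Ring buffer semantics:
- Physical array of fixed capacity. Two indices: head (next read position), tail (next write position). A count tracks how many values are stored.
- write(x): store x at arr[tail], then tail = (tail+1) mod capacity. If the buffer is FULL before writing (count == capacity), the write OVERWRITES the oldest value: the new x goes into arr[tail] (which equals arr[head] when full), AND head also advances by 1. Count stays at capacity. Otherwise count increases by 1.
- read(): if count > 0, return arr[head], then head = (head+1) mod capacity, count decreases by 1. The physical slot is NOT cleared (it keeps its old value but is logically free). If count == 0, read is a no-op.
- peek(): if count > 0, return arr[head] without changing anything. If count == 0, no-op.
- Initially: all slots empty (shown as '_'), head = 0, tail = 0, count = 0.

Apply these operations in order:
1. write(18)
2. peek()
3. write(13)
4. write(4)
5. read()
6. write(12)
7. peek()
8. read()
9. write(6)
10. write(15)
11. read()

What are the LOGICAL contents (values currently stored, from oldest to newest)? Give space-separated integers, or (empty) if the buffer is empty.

After op 1 (write(18)): arr=[18 _ _] head=0 tail=1 count=1
After op 2 (peek()): arr=[18 _ _] head=0 tail=1 count=1
After op 3 (write(13)): arr=[18 13 _] head=0 tail=2 count=2
After op 4 (write(4)): arr=[18 13 4] head=0 tail=0 count=3
After op 5 (read()): arr=[18 13 4] head=1 tail=0 count=2
After op 6 (write(12)): arr=[12 13 4] head=1 tail=1 count=3
After op 7 (peek()): arr=[12 13 4] head=1 tail=1 count=3
After op 8 (read()): arr=[12 13 4] head=2 tail=1 count=2
After op 9 (write(6)): arr=[12 6 4] head=2 tail=2 count=3
After op 10 (write(15)): arr=[12 6 15] head=0 tail=0 count=3
After op 11 (read()): arr=[12 6 15] head=1 tail=0 count=2

Answer: 6 15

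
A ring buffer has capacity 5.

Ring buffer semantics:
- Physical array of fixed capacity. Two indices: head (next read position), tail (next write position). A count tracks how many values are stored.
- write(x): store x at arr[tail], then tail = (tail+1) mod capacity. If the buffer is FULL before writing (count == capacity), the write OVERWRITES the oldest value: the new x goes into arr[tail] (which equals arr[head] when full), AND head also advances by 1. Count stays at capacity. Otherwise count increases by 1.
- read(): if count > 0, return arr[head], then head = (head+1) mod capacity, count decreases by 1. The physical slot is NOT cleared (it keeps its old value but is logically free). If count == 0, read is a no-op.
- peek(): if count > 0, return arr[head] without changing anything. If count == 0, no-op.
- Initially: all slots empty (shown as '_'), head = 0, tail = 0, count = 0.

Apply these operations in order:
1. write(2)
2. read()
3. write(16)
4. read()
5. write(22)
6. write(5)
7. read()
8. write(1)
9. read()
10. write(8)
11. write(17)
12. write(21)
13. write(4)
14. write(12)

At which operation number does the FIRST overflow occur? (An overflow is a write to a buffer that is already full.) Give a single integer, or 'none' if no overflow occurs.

Answer: 14

Derivation:
After op 1 (write(2)): arr=[2 _ _ _ _] head=0 tail=1 count=1
After op 2 (read()): arr=[2 _ _ _ _] head=1 tail=1 count=0
After op 3 (write(16)): arr=[2 16 _ _ _] head=1 tail=2 count=1
After op 4 (read()): arr=[2 16 _ _ _] head=2 tail=2 count=0
After op 5 (write(22)): arr=[2 16 22 _ _] head=2 tail=3 count=1
After op 6 (write(5)): arr=[2 16 22 5 _] head=2 tail=4 count=2
After op 7 (read()): arr=[2 16 22 5 _] head=3 tail=4 count=1
After op 8 (write(1)): arr=[2 16 22 5 1] head=3 tail=0 count=2
After op 9 (read()): arr=[2 16 22 5 1] head=4 tail=0 count=1
After op 10 (write(8)): arr=[8 16 22 5 1] head=4 tail=1 count=2
After op 11 (write(17)): arr=[8 17 22 5 1] head=4 tail=2 count=3
After op 12 (write(21)): arr=[8 17 21 5 1] head=4 tail=3 count=4
After op 13 (write(4)): arr=[8 17 21 4 1] head=4 tail=4 count=5
After op 14 (write(12)): arr=[8 17 21 4 12] head=0 tail=0 count=5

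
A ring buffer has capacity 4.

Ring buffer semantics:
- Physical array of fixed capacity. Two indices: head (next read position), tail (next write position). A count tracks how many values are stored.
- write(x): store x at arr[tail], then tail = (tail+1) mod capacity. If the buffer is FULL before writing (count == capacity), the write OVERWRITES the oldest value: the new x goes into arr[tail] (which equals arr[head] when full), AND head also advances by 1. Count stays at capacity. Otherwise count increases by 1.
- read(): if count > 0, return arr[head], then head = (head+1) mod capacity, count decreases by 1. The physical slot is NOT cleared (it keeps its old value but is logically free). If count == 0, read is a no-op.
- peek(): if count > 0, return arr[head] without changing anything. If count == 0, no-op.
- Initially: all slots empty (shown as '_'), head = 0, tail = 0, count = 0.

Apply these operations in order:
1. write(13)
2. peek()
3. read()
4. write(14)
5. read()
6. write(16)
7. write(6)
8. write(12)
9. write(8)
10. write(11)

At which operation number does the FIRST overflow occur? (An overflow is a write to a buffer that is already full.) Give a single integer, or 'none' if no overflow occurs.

After op 1 (write(13)): arr=[13 _ _ _] head=0 tail=1 count=1
After op 2 (peek()): arr=[13 _ _ _] head=0 tail=1 count=1
After op 3 (read()): arr=[13 _ _ _] head=1 tail=1 count=0
After op 4 (write(14)): arr=[13 14 _ _] head=1 tail=2 count=1
After op 5 (read()): arr=[13 14 _ _] head=2 tail=2 count=0
After op 6 (write(16)): arr=[13 14 16 _] head=2 tail=3 count=1
After op 7 (write(6)): arr=[13 14 16 6] head=2 tail=0 count=2
After op 8 (write(12)): arr=[12 14 16 6] head=2 tail=1 count=3
After op 9 (write(8)): arr=[12 8 16 6] head=2 tail=2 count=4
After op 10 (write(11)): arr=[12 8 11 6] head=3 tail=3 count=4

Answer: 10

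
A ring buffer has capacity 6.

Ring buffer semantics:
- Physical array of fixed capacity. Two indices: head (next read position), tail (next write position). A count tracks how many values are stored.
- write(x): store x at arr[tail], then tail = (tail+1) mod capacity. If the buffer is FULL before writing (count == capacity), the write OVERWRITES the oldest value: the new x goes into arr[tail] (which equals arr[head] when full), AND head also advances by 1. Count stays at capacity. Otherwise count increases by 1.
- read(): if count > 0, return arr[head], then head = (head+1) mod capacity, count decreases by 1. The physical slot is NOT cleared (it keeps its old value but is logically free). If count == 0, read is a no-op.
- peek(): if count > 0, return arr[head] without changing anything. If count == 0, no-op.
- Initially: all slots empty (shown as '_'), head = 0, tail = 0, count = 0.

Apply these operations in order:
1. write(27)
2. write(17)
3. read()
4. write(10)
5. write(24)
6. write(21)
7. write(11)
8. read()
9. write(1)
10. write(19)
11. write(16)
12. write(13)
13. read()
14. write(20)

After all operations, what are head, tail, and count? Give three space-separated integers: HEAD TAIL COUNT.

After op 1 (write(27)): arr=[27 _ _ _ _ _] head=0 tail=1 count=1
After op 2 (write(17)): arr=[27 17 _ _ _ _] head=0 tail=2 count=2
After op 3 (read()): arr=[27 17 _ _ _ _] head=1 tail=2 count=1
After op 4 (write(10)): arr=[27 17 10 _ _ _] head=1 tail=3 count=2
After op 5 (write(24)): arr=[27 17 10 24 _ _] head=1 tail=4 count=3
After op 6 (write(21)): arr=[27 17 10 24 21 _] head=1 tail=5 count=4
After op 7 (write(11)): arr=[27 17 10 24 21 11] head=1 tail=0 count=5
After op 8 (read()): arr=[27 17 10 24 21 11] head=2 tail=0 count=4
After op 9 (write(1)): arr=[1 17 10 24 21 11] head=2 tail=1 count=5
After op 10 (write(19)): arr=[1 19 10 24 21 11] head=2 tail=2 count=6
After op 11 (write(16)): arr=[1 19 16 24 21 11] head=3 tail=3 count=6
After op 12 (write(13)): arr=[1 19 16 13 21 11] head=4 tail=4 count=6
After op 13 (read()): arr=[1 19 16 13 21 11] head=5 tail=4 count=5
After op 14 (write(20)): arr=[1 19 16 13 20 11] head=5 tail=5 count=6

Answer: 5 5 6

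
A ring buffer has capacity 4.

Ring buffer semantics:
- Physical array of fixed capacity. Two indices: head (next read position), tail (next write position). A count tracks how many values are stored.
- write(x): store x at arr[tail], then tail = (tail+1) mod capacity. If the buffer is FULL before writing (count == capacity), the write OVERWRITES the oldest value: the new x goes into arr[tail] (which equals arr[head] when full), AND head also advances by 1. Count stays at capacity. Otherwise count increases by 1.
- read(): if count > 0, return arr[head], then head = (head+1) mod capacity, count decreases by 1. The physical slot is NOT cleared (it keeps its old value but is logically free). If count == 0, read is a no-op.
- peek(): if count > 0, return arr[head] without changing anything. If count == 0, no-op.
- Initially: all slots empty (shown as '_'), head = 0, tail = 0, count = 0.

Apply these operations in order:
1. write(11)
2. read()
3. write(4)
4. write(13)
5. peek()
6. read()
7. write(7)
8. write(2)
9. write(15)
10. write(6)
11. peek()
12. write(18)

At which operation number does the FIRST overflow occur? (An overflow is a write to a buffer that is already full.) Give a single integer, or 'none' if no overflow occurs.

After op 1 (write(11)): arr=[11 _ _ _] head=0 tail=1 count=1
After op 2 (read()): arr=[11 _ _ _] head=1 tail=1 count=0
After op 3 (write(4)): arr=[11 4 _ _] head=1 tail=2 count=1
After op 4 (write(13)): arr=[11 4 13 _] head=1 tail=3 count=2
After op 5 (peek()): arr=[11 4 13 _] head=1 tail=3 count=2
After op 6 (read()): arr=[11 4 13 _] head=2 tail=3 count=1
After op 7 (write(7)): arr=[11 4 13 7] head=2 tail=0 count=2
After op 8 (write(2)): arr=[2 4 13 7] head=2 tail=1 count=3
After op 9 (write(15)): arr=[2 15 13 7] head=2 tail=2 count=4
After op 10 (write(6)): arr=[2 15 6 7] head=3 tail=3 count=4
After op 11 (peek()): arr=[2 15 6 7] head=3 tail=3 count=4
After op 12 (write(18)): arr=[2 15 6 18] head=0 tail=0 count=4

Answer: 10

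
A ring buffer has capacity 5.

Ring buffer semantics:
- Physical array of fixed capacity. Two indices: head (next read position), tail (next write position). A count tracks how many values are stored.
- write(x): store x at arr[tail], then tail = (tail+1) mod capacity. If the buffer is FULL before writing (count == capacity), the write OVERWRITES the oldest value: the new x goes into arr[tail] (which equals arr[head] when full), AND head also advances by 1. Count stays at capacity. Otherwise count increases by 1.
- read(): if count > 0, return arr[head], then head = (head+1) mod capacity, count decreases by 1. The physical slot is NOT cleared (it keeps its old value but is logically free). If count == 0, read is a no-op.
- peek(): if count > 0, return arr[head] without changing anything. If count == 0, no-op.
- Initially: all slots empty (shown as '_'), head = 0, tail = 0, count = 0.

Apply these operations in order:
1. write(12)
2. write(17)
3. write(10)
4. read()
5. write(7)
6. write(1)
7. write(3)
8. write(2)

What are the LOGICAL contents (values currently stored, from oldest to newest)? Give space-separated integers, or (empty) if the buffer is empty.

After op 1 (write(12)): arr=[12 _ _ _ _] head=0 tail=1 count=1
After op 2 (write(17)): arr=[12 17 _ _ _] head=0 tail=2 count=2
After op 3 (write(10)): arr=[12 17 10 _ _] head=0 tail=3 count=3
After op 4 (read()): arr=[12 17 10 _ _] head=1 tail=3 count=2
After op 5 (write(7)): arr=[12 17 10 7 _] head=1 tail=4 count=3
After op 6 (write(1)): arr=[12 17 10 7 1] head=1 tail=0 count=4
After op 7 (write(3)): arr=[3 17 10 7 1] head=1 tail=1 count=5
After op 8 (write(2)): arr=[3 2 10 7 1] head=2 tail=2 count=5

Answer: 10 7 1 3 2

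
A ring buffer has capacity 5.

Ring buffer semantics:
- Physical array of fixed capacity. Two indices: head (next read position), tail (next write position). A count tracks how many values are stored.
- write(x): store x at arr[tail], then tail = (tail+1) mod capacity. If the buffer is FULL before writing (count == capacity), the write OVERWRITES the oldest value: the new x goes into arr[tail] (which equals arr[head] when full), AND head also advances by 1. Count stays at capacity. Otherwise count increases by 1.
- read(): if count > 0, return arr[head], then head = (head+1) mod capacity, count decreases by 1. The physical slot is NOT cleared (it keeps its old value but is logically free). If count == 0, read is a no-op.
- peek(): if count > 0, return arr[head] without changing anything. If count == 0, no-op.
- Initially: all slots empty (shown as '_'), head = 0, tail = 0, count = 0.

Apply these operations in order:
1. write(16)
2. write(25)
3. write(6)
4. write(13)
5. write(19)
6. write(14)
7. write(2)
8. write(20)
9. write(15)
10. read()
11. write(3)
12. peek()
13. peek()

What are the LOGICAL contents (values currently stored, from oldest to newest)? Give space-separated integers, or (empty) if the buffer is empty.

Answer: 14 2 20 15 3

Derivation:
After op 1 (write(16)): arr=[16 _ _ _ _] head=0 tail=1 count=1
After op 2 (write(25)): arr=[16 25 _ _ _] head=0 tail=2 count=2
After op 3 (write(6)): arr=[16 25 6 _ _] head=0 tail=3 count=3
After op 4 (write(13)): arr=[16 25 6 13 _] head=0 tail=4 count=4
After op 5 (write(19)): arr=[16 25 6 13 19] head=0 tail=0 count=5
After op 6 (write(14)): arr=[14 25 6 13 19] head=1 tail=1 count=5
After op 7 (write(2)): arr=[14 2 6 13 19] head=2 tail=2 count=5
After op 8 (write(20)): arr=[14 2 20 13 19] head=3 tail=3 count=5
After op 9 (write(15)): arr=[14 2 20 15 19] head=4 tail=4 count=5
After op 10 (read()): arr=[14 2 20 15 19] head=0 tail=4 count=4
After op 11 (write(3)): arr=[14 2 20 15 3] head=0 tail=0 count=5
After op 12 (peek()): arr=[14 2 20 15 3] head=0 tail=0 count=5
After op 13 (peek()): arr=[14 2 20 15 3] head=0 tail=0 count=5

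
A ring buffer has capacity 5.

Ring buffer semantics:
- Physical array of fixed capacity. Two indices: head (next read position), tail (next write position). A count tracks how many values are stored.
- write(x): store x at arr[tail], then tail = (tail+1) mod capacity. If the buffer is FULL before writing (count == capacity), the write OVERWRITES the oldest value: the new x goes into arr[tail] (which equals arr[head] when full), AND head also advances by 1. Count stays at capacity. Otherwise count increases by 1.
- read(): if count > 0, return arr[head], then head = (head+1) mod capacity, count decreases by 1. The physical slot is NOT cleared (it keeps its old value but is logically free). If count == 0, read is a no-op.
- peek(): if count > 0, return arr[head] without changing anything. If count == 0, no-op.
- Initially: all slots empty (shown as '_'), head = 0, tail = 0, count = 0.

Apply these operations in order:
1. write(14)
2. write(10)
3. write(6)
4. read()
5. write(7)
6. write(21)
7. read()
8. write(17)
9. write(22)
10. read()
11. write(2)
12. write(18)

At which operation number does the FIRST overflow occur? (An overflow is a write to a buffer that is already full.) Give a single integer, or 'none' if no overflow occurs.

After op 1 (write(14)): arr=[14 _ _ _ _] head=0 tail=1 count=1
After op 2 (write(10)): arr=[14 10 _ _ _] head=0 tail=2 count=2
After op 3 (write(6)): arr=[14 10 6 _ _] head=0 tail=3 count=3
After op 4 (read()): arr=[14 10 6 _ _] head=1 tail=3 count=2
After op 5 (write(7)): arr=[14 10 6 7 _] head=1 tail=4 count=3
After op 6 (write(21)): arr=[14 10 6 7 21] head=1 tail=0 count=4
After op 7 (read()): arr=[14 10 6 7 21] head=2 tail=0 count=3
After op 8 (write(17)): arr=[17 10 6 7 21] head=2 tail=1 count=4
After op 9 (write(22)): arr=[17 22 6 7 21] head=2 tail=2 count=5
After op 10 (read()): arr=[17 22 6 7 21] head=3 tail=2 count=4
After op 11 (write(2)): arr=[17 22 2 7 21] head=3 tail=3 count=5
After op 12 (write(18)): arr=[17 22 2 18 21] head=4 tail=4 count=5

Answer: 12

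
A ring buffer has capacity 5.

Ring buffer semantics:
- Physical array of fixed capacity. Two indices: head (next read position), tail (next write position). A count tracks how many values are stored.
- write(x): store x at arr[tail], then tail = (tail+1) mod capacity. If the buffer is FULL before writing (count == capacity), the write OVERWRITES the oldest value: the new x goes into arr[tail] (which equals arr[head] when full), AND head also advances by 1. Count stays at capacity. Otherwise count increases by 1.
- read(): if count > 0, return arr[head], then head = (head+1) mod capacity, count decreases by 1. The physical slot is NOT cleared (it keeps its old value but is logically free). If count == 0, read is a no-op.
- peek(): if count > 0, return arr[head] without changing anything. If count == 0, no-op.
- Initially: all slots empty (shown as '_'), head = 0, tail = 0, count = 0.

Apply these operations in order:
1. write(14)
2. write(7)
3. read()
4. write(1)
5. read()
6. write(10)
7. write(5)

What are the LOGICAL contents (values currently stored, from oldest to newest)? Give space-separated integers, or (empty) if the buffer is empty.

Answer: 1 10 5

Derivation:
After op 1 (write(14)): arr=[14 _ _ _ _] head=0 tail=1 count=1
After op 2 (write(7)): arr=[14 7 _ _ _] head=0 tail=2 count=2
After op 3 (read()): arr=[14 7 _ _ _] head=1 tail=2 count=1
After op 4 (write(1)): arr=[14 7 1 _ _] head=1 tail=3 count=2
After op 5 (read()): arr=[14 7 1 _ _] head=2 tail=3 count=1
After op 6 (write(10)): arr=[14 7 1 10 _] head=2 tail=4 count=2
After op 7 (write(5)): arr=[14 7 1 10 5] head=2 tail=0 count=3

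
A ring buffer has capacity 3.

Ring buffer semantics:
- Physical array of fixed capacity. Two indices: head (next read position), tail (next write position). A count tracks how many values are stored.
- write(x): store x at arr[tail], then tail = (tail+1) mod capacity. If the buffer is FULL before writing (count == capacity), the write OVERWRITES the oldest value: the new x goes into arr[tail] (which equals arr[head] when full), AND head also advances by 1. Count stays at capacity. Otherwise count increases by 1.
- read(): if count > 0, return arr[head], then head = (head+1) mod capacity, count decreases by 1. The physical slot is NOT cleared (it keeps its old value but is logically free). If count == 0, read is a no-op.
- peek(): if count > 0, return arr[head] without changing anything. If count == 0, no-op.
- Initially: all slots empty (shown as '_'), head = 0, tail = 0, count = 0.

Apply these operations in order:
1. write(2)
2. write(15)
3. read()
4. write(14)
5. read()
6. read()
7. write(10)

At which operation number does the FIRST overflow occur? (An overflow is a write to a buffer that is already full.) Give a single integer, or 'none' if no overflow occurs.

Answer: none

Derivation:
After op 1 (write(2)): arr=[2 _ _] head=0 tail=1 count=1
After op 2 (write(15)): arr=[2 15 _] head=0 tail=2 count=2
After op 3 (read()): arr=[2 15 _] head=1 tail=2 count=1
After op 4 (write(14)): arr=[2 15 14] head=1 tail=0 count=2
After op 5 (read()): arr=[2 15 14] head=2 tail=0 count=1
After op 6 (read()): arr=[2 15 14] head=0 tail=0 count=0
After op 7 (write(10)): arr=[10 15 14] head=0 tail=1 count=1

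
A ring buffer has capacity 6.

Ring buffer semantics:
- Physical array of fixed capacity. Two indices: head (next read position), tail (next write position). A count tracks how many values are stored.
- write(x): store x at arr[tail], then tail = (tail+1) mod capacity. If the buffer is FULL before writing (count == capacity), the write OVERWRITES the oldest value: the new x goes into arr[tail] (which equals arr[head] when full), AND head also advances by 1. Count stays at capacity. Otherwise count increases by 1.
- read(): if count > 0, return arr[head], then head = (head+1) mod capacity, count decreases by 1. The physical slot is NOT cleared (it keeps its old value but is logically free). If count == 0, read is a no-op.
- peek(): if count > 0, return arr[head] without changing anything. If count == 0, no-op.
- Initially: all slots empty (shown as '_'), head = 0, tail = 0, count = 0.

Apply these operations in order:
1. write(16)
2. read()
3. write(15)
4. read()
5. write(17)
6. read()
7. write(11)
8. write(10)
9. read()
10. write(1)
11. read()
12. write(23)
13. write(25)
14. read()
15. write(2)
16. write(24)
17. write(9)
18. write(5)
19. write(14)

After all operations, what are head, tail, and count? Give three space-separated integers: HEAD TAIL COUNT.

Answer: 1 1 6

Derivation:
After op 1 (write(16)): arr=[16 _ _ _ _ _] head=0 tail=1 count=1
After op 2 (read()): arr=[16 _ _ _ _ _] head=1 tail=1 count=0
After op 3 (write(15)): arr=[16 15 _ _ _ _] head=1 tail=2 count=1
After op 4 (read()): arr=[16 15 _ _ _ _] head=2 tail=2 count=0
After op 5 (write(17)): arr=[16 15 17 _ _ _] head=2 tail=3 count=1
After op 6 (read()): arr=[16 15 17 _ _ _] head=3 tail=3 count=0
After op 7 (write(11)): arr=[16 15 17 11 _ _] head=3 tail=4 count=1
After op 8 (write(10)): arr=[16 15 17 11 10 _] head=3 tail=5 count=2
After op 9 (read()): arr=[16 15 17 11 10 _] head=4 tail=5 count=1
After op 10 (write(1)): arr=[16 15 17 11 10 1] head=4 tail=0 count=2
After op 11 (read()): arr=[16 15 17 11 10 1] head=5 tail=0 count=1
After op 12 (write(23)): arr=[23 15 17 11 10 1] head=5 tail=1 count=2
After op 13 (write(25)): arr=[23 25 17 11 10 1] head=5 tail=2 count=3
After op 14 (read()): arr=[23 25 17 11 10 1] head=0 tail=2 count=2
After op 15 (write(2)): arr=[23 25 2 11 10 1] head=0 tail=3 count=3
After op 16 (write(24)): arr=[23 25 2 24 10 1] head=0 tail=4 count=4
After op 17 (write(9)): arr=[23 25 2 24 9 1] head=0 tail=5 count=5
After op 18 (write(5)): arr=[23 25 2 24 9 5] head=0 tail=0 count=6
After op 19 (write(14)): arr=[14 25 2 24 9 5] head=1 tail=1 count=6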